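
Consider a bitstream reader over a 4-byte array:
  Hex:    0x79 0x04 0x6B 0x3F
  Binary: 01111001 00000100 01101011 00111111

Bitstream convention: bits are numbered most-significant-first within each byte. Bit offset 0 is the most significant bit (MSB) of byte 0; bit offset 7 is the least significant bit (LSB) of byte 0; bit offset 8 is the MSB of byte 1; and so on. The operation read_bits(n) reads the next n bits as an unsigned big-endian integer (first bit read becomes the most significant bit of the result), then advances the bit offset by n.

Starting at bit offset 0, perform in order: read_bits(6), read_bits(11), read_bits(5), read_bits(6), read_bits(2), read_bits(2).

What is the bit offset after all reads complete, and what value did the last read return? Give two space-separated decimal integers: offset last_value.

Read 1: bits[0:6] width=6 -> value=30 (bin 011110); offset now 6 = byte 0 bit 6; 26 bits remain
Read 2: bits[6:17] width=11 -> value=520 (bin 01000001000); offset now 17 = byte 2 bit 1; 15 bits remain
Read 3: bits[17:22] width=5 -> value=26 (bin 11010); offset now 22 = byte 2 bit 6; 10 bits remain
Read 4: bits[22:28] width=6 -> value=51 (bin 110011); offset now 28 = byte 3 bit 4; 4 bits remain
Read 5: bits[28:30] width=2 -> value=3 (bin 11); offset now 30 = byte 3 bit 6; 2 bits remain
Read 6: bits[30:32] width=2 -> value=3 (bin 11); offset now 32 = byte 4 bit 0; 0 bits remain

Answer: 32 3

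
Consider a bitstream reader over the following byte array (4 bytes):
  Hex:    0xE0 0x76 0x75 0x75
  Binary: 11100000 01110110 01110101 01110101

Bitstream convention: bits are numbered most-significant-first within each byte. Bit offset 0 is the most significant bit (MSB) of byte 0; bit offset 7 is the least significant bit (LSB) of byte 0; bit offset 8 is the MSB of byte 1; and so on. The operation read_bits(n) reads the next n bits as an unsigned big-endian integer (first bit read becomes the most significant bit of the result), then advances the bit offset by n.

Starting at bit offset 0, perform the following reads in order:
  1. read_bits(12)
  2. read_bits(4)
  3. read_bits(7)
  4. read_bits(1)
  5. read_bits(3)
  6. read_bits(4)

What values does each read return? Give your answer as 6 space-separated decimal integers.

Answer: 3591 6 58 1 3 10

Derivation:
Read 1: bits[0:12] width=12 -> value=3591 (bin 111000000111); offset now 12 = byte 1 bit 4; 20 bits remain
Read 2: bits[12:16] width=4 -> value=6 (bin 0110); offset now 16 = byte 2 bit 0; 16 bits remain
Read 3: bits[16:23] width=7 -> value=58 (bin 0111010); offset now 23 = byte 2 bit 7; 9 bits remain
Read 4: bits[23:24] width=1 -> value=1 (bin 1); offset now 24 = byte 3 bit 0; 8 bits remain
Read 5: bits[24:27] width=3 -> value=3 (bin 011); offset now 27 = byte 3 bit 3; 5 bits remain
Read 6: bits[27:31] width=4 -> value=10 (bin 1010); offset now 31 = byte 3 bit 7; 1 bits remain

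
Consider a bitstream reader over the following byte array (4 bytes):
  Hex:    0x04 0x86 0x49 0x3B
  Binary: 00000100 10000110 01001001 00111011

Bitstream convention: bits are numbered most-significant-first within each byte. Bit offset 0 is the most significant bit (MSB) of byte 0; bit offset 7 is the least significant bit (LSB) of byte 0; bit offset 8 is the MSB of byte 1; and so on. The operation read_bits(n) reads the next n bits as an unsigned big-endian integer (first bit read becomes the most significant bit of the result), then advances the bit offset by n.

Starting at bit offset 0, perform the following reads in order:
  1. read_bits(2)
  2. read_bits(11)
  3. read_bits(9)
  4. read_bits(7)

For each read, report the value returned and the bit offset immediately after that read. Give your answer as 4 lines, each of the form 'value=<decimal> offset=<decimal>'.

Read 1: bits[0:2] width=2 -> value=0 (bin 00); offset now 2 = byte 0 bit 2; 30 bits remain
Read 2: bits[2:13] width=11 -> value=144 (bin 00010010000); offset now 13 = byte 1 bit 5; 19 bits remain
Read 3: bits[13:22] width=9 -> value=402 (bin 110010010); offset now 22 = byte 2 bit 6; 10 bits remain
Read 4: bits[22:29] width=7 -> value=39 (bin 0100111); offset now 29 = byte 3 bit 5; 3 bits remain

Answer: value=0 offset=2
value=144 offset=13
value=402 offset=22
value=39 offset=29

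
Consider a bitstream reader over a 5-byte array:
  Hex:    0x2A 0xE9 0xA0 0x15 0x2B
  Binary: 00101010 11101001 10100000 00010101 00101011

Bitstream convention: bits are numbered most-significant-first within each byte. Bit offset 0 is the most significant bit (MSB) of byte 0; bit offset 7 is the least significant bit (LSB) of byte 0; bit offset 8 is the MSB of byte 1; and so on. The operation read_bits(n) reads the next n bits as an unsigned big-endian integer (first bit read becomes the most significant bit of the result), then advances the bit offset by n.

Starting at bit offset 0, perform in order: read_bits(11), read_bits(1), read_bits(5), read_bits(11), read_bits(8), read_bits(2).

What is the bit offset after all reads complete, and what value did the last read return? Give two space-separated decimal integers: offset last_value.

Answer: 38 2

Derivation:
Read 1: bits[0:11] width=11 -> value=343 (bin 00101010111); offset now 11 = byte 1 bit 3; 29 bits remain
Read 2: bits[11:12] width=1 -> value=0 (bin 0); offset now 12 = byte 1 bit 4; 28 bits remain
Read 3: bits[12:17] width=5 -> value=19 (bin 10011); offset now 17 = byte 2 bit 1; 23 bits remain
Read 4: bits[17:28] width=11 -> value=513 (bin 01000000001); offset now 28 = byte 3 bit 4; 12 bits remain
Read 5: bits[28:36] width=8 -> value=82 (bin 01010010); offset now 36 = byte 4 bit 4; 4 bits remain
Read 6: bits[36:38] width=2 -> value=2 (bin 10); offset now 38 = byte 4 bit 6; 2 bits remain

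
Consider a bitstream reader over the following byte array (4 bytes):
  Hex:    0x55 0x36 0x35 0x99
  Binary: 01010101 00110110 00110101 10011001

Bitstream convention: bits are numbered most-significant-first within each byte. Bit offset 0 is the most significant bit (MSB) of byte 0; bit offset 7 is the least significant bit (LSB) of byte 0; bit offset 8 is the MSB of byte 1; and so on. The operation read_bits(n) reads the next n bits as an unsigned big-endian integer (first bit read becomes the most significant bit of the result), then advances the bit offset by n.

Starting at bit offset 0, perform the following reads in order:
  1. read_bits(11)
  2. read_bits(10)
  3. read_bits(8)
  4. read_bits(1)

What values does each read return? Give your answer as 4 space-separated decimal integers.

Answer: 681 710 179 0

Derivation:
Read 1: bits[0:11] width=11 -> value=681 (bin 01010101001); offset now 11 = byte 1 bit 3; 21 bits remain
Read 2: bits[11:21] width=10 -> value=710 (bin 1011000110); offset now 21 = byte 2 bit 5; 11 bits remain
Read 3: bits[21:29] width=8 -> value=179 (bin 10110011); offset now 29 = byte 3 bit 5; 3 bits remain
Read 4: bits[29:30] width=1 -> value=0 (bin 0); offset now 30 = byte 3 bit 6; 2 bits remain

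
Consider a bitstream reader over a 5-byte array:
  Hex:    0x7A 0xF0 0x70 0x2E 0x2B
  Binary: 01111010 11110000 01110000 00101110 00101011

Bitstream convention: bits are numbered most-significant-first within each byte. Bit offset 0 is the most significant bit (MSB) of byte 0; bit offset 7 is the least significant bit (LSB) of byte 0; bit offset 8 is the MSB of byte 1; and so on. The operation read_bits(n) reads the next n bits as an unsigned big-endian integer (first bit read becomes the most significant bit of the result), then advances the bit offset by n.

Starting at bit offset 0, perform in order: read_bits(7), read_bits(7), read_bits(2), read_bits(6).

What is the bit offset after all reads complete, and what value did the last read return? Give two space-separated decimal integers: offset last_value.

Answer: 22 28

Derivation:
Read 1: bits[0:7] width=7 -> value=61 (bin 0111101); offset now 7 = byte 0 bit 7; 33 bits remain
Read 2: bits[7:14] width=7 -> value=60 (bin 0111100); offset now 14 = byte 1 bit 6; 26 bits remain
Read 3: bits[14:16] width=2 -> value=0 (bin 00); offset now 16 = byte 2 bit 0; 24 bits remain
Read 4: bits[16:22] width=6 -> value=28 (bin 011100); offset now 22 = byte 2 bit 6; 18 bits remain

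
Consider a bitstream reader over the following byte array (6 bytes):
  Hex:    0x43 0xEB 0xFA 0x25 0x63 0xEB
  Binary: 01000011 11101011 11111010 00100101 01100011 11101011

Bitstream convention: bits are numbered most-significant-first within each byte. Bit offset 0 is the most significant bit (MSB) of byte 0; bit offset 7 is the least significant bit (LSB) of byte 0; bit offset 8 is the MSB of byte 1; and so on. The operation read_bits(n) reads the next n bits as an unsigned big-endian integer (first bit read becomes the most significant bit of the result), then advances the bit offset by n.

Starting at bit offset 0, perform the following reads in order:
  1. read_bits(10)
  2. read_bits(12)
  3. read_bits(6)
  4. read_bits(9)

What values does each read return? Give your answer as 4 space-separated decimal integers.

Read 1: bits[0:10] width=10 -> value=271 (bin 0100001111); offset now 10 = byte 1 bit 2; 38 bits remain
Read 2: bits[10:22] width=12 -> value=2814 (bin 101011111110); offset now 22 = byte 2 bit 6; 26 bits remain
Read 3: bits[22:28] width=6 -> value=34 (bin 100010); offset now 28 = byte 3 bit 4; 20 bits remain
Read 4: bits[28:37] width=9 -> value=172 (bin 010101100); offset now 37 = byte 4 bit 5; 11 bits remain

Answer: 271 2814 34 172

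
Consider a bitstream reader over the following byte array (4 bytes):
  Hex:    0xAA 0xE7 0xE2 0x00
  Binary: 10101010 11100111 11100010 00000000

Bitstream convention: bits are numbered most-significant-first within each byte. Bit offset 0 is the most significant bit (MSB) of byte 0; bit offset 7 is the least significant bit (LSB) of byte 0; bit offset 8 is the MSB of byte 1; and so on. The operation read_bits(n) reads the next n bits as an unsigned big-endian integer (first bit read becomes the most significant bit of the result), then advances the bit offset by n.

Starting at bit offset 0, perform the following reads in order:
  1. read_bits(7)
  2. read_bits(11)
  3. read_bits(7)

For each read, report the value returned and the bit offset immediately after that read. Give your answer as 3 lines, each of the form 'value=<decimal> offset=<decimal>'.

Read 1: bits[0:7] width=7 -> value=85 (bin 1010101); offset now 7 = byte 0 bit 7; 25 bits remain
Read 2: bits[7:18] width=11 -> value=927 (bin 01110011111); offset now 18 = byte 2 bit 2; 14 bits remain
Read 3: bits[18:25] width=7 -> value=68 (bin 1000100); offset now 25 = byte 3 bit 1; 7 bits remain

Answer: value=85 offset=7
value=927 offset=18
value=68 offset=25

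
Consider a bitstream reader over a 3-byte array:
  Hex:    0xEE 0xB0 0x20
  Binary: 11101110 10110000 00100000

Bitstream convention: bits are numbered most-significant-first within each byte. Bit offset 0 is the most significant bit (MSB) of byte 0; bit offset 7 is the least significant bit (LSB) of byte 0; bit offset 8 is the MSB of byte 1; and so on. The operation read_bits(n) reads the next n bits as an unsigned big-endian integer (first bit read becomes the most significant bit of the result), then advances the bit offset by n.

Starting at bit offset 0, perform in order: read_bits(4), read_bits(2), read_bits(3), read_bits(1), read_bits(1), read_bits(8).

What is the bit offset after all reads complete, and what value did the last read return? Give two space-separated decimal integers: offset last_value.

Answer: 19 129

Derivation:
Read 1: bits[0:4] width=4 -> value=14 (bin 1110); offset now 4 = byte 0 bit 4; 20 bits remain
Read 2: bits[4:6] width=2 -> value=3 (bin 11); offset now 6 = byte 0 bit 6; 18 bits remain
Read 3: bits[6:9] width=3 -> value=5 (bin 101); offset now 9 = byte 1 bit 1; 15 bits remain
Read 4: bits[9:10] width=1 -> value=0 (bin 0); offset now 10 = byte 1 bit 2; 14 bits remain
Read 5: bits[10:11] width=1 -> value=1 (bin 1); offset now 11 = byte 1 bit 3; 13 bits remain
Read 6: bits[11:19] width=8 -> value=129 (bin 10000001); offset now 19 = byte 2 bit 3; 5 bits remain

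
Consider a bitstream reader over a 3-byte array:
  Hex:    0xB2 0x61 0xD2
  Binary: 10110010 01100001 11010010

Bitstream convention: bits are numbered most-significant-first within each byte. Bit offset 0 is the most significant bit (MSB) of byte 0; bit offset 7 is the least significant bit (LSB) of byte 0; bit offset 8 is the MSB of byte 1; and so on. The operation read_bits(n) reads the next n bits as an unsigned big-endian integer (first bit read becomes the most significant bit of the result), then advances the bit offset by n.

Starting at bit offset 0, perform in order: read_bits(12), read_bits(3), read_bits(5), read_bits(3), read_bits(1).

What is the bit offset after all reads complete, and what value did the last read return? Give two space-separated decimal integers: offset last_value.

Answer: 24 0

Derivation:
Read 1: bits[0:12] width=12 -> value=2854 (bin 101100100110); offset now 12 = byte 1 bit 4; 12 bits remain
Read 2: bits[12:15] width=3 -> value=0 (bin 000); offset now 15 = byte 1 bit 7; 9 bits remain
Read 3: bits[15:20] width=5 -> value=29 (bin 11101); offset now 20 = byte 2 bit 4; 4 bits remain
Read 4: bits[20:23] width=3 -> value=1 (bin 001); offset now 23 = byte 2 bit 7; 1 bits remain
Read 5: bits[23:24] width=1 -> value=0 (bin 0); offset now 24 = byte 3 bit 0; 0 bits remain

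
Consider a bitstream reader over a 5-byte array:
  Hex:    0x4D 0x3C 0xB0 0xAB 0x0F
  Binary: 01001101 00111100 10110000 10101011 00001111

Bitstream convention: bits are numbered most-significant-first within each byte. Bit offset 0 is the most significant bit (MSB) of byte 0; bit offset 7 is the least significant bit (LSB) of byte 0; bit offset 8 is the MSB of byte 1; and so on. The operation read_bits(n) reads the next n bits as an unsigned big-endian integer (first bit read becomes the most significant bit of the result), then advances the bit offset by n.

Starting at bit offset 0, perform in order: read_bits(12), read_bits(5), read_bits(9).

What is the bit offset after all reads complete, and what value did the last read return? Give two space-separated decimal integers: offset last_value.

Answer: 26 194

Derivation:
Read 1: bits[0:12] width=12 -> value=1235 (bin 010011010011); offset now 12 = byte 1 bit 4; 28 bits remain
Read 2: bits[12:17] width=5 -> value=25 (bin 11001); offset now 17 = byte 2 bit 1; 23 bits remain
Read 3: bits[17:26] width=9 -> value=194 (bin 011000010); offset now 26 = byte 3 bit 2; 14 bits remain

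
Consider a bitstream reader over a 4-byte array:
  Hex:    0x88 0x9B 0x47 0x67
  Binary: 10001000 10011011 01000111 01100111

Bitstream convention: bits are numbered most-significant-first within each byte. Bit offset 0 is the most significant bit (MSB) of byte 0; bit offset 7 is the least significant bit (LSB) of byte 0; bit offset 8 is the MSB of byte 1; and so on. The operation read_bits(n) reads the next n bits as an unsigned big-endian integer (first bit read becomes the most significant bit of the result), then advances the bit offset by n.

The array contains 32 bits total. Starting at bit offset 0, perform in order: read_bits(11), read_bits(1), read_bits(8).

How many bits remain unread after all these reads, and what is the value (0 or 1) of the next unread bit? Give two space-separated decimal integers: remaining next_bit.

Read 1: bits[0:11] width=11 -> value=1092 (bin 10001000100); offset now 11 = byte 1 bit 3; 21 bits remain
Read 2: bits[11:12] width=1 -> value=1 (bin 1); offset now 12 = byte 1 bit 4; 20 bits remain
Read 3: bits[12:20] width=8 -> value=180 (bin 10110100); offset now 20 = byte 2 bit 4; 12 bits remain

Answer: 12 0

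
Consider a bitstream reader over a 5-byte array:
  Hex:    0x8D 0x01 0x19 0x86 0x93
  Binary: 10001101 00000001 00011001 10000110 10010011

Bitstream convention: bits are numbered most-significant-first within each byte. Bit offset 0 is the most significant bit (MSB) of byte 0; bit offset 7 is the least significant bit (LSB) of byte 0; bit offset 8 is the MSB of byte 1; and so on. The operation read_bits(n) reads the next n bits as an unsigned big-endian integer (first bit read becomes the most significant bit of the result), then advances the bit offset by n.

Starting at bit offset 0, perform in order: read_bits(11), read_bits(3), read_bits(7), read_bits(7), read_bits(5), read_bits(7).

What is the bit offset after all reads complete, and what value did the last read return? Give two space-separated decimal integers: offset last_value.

Answer: 40 19

Derivation:
Read 1: bits[0:11] width=11 -> value=1128 (bin 10001101000); offset now 11 = byte 1 bit 3; 29 bits remain
Read 2: bits[11:14] width=3 -> value=0 (bin 000); offset now 14 = byte 1 bit 6; 26 bits remain
Read 3: bits[14:21] width=7 -> value=35 (bin 0100011); offset now 21 = byte 2 bit 5; 19 bits remain
Read 4: bits[21:28] width=7 -> value=24 (bin 0011000); offset now 28 = byte 3 bit 4; 12 bits remain
Read 5: bits[28:33] width=5 -> value=13 (bin 01101); offset now 33 = byte 4 bit 1; 7 bits remain
Read 6: bits[33:40] width=7 -> value=19 (bin 0010011); offset now 40 = byte 5 bit 0; 0 bits remain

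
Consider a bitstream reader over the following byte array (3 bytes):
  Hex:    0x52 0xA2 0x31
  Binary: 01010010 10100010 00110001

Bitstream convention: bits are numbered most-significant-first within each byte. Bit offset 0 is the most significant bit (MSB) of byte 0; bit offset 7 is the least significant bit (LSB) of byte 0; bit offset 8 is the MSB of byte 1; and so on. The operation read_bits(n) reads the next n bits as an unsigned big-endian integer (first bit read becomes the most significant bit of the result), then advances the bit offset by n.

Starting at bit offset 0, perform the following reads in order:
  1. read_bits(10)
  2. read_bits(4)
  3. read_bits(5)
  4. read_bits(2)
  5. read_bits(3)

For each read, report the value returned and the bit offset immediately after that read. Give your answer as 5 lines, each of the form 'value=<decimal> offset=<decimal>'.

Answer: value=330 offset=10
value=8 offset=14
value=17 offset=19
value=2 offset=21
value=1 offset=24

Derivation:
Read 1: bits[0:10] width=10 -> value=330 (bin 0101001010); offset now 10 = byte 1 bit 2; 14 bits remain
Read 2: bits[10:14] width=4 -> value=8 (bin 1000); offset now 14 = byte 1 bit 6; 10 bits remain
Read 3: bits[14:19] width=5 -> value=17 (bin 10001); offset now 19 = byte 2 bit 3; 5 bits remain
Read 4: bits[19:21] width=2 -> value=2 (bin 10); offset now 21 = byte 2 bit 5; 3 bits remain
Read 5: bits[21:24] width=3 -> value=1 (bin 001); offset now 24 = byte 3 bit 0; 0 bits remain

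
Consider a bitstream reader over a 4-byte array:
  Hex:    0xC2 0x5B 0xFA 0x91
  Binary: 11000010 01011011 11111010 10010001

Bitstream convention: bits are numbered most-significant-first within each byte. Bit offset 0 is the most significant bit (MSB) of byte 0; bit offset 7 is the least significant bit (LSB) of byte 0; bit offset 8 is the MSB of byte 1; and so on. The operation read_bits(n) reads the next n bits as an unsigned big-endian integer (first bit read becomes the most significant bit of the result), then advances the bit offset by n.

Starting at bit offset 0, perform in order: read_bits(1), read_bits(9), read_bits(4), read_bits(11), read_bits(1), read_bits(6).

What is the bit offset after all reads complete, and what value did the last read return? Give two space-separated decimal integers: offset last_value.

Read 1: bits[0:1] width=1 -> value=1 (bin 1); offset now 1 = byte 0 bit 1; 31 bits remain
Read 2: bits[1:10] width=9 -> value=265 (bin 100001001); offset now 10 = byte 1 bit 2; 22 bits remain
Read 3: bits[10:14] width=4 -> value=6 (bin 0110); offset now 14 = byte 1 bit 6; 18 bits remain
Read 4: bits[14:25] width=11 -> value=2037 (bin 11111110101); offset now 25 = byte 3 bit 1; 7 bits remain
Read 5: bits[25:26] width=1 -> value=0 (bin 0); offset now 26 = byte 3 bit 2; 6 bits remain
Read 6: bits[26:32] width=6 -> value=17 (bin 010001); offset now 32 = byte 4 bit 0; 0 bits remain

Answer: 32 17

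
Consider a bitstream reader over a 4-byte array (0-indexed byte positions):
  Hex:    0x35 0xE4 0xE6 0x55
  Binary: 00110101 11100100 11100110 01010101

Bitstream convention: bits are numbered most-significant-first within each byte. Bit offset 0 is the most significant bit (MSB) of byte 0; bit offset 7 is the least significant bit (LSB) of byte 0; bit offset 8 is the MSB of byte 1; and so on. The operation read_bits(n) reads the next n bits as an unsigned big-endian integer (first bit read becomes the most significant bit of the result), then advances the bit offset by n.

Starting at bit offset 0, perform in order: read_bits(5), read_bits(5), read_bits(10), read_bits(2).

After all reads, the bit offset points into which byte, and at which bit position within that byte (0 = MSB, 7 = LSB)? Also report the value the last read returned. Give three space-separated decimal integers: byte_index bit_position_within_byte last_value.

Answer: 2 6 1

Derivation:
Read 1: bits[0:5] width=5 -> value=6 (bin 00110); offset now 5 = byte 0 bit 5; 27 bits remain
Read 2: bits[5:10] width=5 -> value=23 (bin 10111); offset now 10 = byte 1 bit 2; 22 bits remain
Read 3: bits[10:20] width=10 -> value=590 (bin 1001001110); offset now 20 = byte 2 bit 4; 12 bits remain
Read 4: bits[20:22] width=2 -> value=1 (bin 01); offset now 22 = byte 2 bit 6; 10 bits remain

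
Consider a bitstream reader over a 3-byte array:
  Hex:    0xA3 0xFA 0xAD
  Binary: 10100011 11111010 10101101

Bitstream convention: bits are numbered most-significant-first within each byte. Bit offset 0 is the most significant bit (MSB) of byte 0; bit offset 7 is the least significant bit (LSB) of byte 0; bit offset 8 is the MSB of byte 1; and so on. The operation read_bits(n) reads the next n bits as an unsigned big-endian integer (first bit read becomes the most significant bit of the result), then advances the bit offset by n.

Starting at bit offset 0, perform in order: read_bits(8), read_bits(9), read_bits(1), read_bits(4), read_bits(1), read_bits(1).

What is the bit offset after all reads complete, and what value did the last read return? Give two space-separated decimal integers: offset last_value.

Read 1: bits[0:8] width=8 -> value=163 (bin 10100011); offset now 8 = byte 1 bit 0; 16 bits remain
Read 2: bits[8:17] width=9 -> value=501 (bin 111110101); offset now 17 = byte 2 bit 1; 7 bits remain
Read 3: bits[17:18] width=1 -> value=0 (bin 0); offset now 18 = byte 2 bit 2; 6 bits remain
Read 4: bits[18:22] width=4 -> value=11 (bin 1011); offset now 22 = byte 2 bit 6; 2 bits remain
Read 5: bits[22:23] width=1 -> value=0 (bin 0); offset now 23 = byte 2 bit 7; 1 bits remain
Read 6: bits[23:24] width=1 -> value=1 (bin 1); offset now 24 = byte 3 bit 0; 0 bits remain

Answer: 24 1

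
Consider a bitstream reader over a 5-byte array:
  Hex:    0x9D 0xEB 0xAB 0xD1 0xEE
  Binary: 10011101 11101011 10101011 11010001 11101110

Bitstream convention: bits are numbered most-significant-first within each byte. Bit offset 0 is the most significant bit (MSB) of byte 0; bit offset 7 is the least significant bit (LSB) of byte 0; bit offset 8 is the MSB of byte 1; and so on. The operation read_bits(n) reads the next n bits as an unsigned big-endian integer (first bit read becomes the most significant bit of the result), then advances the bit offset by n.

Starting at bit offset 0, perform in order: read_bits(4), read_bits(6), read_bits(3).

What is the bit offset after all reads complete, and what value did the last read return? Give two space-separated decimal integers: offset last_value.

Answer: 13 5

Derivation:
Read 1: bits[0:4] width=4 -> value=9 (bin 1001); offset now 4 = byte 0 bit 4; 36 bits remain
Read 2: bits[4:10] width=6 -> value=55 (bin 110111); offset now 10 = byte 1 bit 2; 30 bits remain
Read 3: bits[10:13] width=3 -> value=5 (bin 101); offset now 13 = byte 1 bit 5; 27 bits remain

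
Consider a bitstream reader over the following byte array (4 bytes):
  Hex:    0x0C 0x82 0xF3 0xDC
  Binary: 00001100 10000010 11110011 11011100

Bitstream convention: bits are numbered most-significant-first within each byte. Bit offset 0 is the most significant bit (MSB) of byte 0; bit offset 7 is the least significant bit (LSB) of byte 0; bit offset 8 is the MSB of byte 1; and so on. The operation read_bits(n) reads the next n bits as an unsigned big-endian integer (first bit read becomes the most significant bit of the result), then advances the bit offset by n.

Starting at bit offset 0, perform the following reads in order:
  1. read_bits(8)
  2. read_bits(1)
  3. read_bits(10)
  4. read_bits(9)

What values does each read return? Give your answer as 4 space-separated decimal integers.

Answer: 12 1 23 317

Derivation:
Read 1: bits[0:8] width=8 -> value=12 (bin 00001100); offset now 8 = byte 1 bit 0; 24 bits remain
Read 2: bits[8:9] width=1 -> value=1 (bin 1); offset now 9 = byte 1 bit 1; 23 bits remain
Read 3: bits[9:19] width=10 -> value=23 (bin 0000010111); offset now 19 = byte 2 bit 3; 13 bits remain
Read 4: bits[19:28] width=9 -> value=317 (bin 100111101); offset now 28 = byte 3 bit 4; 4 bits remain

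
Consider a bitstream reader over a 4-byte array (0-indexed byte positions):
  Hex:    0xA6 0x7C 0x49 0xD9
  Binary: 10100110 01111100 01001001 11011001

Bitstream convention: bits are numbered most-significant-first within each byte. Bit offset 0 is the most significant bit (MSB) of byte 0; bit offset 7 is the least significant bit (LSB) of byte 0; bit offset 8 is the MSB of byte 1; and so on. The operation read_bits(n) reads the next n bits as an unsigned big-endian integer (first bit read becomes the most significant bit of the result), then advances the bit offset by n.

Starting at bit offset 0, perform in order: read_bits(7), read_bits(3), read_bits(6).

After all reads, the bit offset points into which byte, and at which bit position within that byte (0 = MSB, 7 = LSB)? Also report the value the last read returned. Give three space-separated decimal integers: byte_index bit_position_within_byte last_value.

Read 1: bits[0:7] width=7 -> value=83 (bin 1010011); offset now 7 = byte 0 bit 7; 25 bits remain
Read 2: bits[7:10] width=3 -> value=1 (bin 001); offset now 10 = byte 1 bit 2; 22 bits remain
Read 3: bits[10:16] width=6 -> value=60 (bin 111100); offset now 16 = byte 2 bit 0; 16 bits remain

Answer: 2 0 60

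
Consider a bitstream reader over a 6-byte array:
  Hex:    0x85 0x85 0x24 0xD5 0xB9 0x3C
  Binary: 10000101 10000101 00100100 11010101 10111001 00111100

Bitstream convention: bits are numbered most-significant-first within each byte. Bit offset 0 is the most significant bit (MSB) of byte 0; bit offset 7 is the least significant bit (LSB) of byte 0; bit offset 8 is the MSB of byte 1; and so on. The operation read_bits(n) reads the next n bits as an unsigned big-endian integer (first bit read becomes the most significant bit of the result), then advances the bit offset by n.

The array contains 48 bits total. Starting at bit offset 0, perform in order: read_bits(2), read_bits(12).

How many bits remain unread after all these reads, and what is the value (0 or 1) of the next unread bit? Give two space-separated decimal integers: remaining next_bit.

Answer: 34 0

Derivation:
Read 1: bits[0:2] width=2 -> value=2 (bin 10); offset now 2 = byte 0 bit 2; 46 bits remain
Read 2: bits[2:14] width=12 -> value=353 (bin 000101100001); offset now 14 = byte 1 bit 6; 34 bits remain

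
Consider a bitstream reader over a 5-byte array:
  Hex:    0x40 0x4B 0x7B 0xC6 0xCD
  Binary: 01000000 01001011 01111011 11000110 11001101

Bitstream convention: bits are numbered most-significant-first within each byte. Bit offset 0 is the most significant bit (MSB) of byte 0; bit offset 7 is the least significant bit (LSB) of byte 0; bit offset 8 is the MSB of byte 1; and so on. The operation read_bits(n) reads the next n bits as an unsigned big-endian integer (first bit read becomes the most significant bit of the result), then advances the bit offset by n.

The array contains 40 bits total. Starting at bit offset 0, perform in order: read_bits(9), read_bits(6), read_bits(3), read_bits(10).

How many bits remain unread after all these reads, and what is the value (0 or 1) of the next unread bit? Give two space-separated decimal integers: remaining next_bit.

Read 1: bits[0:9] width=9 -> value=128 (bin 010000000); offset now 9 = byte 1 bit 1; 31 bits remain
Read 2: bits[9:15] width=6 -> value=37 (bin 100101); offset now 15 = byte 1 bit 7; 25 bits remain
Read 3: bits[15:18] width=3 -> value=5 (bin 101); offset now 18 = byte 2 bit 2; 22 bits remain
Read 4: bits[18:28] width=10 -> value=956 (bin 1110111100); offset now 28 = byte 3 bit 4; 12 bits remain

Answer: 12 0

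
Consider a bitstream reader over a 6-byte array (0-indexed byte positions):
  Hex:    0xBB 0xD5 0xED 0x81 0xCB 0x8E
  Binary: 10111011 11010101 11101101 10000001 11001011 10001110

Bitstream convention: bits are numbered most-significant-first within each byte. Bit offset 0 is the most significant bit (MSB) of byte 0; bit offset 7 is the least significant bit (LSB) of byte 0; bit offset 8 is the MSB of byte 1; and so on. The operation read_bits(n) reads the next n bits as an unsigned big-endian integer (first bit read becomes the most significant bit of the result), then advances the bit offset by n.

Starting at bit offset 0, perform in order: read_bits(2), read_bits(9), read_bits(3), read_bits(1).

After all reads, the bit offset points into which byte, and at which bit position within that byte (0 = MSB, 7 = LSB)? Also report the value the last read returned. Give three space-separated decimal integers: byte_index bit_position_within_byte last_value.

Answer: 1 7 0

Derivation:
Read 1: bits[0:2] width=2 -> value=2 (bin 10); offset now 2 = byte 0 bit 2; 46 bits remain
Read 2: bits[2:11] width=9 -> value=478 (bin 111011110); offset now 11 = byte 1 bit 3; 37 bits remain
Read 3: bits[11:14] width=3 -> value=5 (bin 101); offset now 14 = byte 1 bit 6; 34 bits remain
Read 4: bits[14:15] width=1 -> value=0 (bin 0); offset now 15 = byte 1 bit 7; 33 bits remain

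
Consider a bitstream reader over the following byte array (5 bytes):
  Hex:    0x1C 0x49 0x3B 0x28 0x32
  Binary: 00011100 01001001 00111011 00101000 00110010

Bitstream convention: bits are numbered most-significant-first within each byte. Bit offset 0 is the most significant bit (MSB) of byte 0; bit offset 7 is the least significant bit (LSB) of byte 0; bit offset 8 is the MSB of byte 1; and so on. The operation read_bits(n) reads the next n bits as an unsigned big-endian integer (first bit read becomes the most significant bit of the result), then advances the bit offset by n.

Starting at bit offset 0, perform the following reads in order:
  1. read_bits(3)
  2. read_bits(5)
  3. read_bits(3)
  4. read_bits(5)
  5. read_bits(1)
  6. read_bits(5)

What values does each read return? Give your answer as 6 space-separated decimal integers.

Answer: 0 28 2 9 0 14

Derivation:
Read 1: bits[0:3] width=3 -> value=0 (bin 000); offset now 3 = byte 0 bit 3; 37 bits remain
Read 2: bits[3:8] width=5 -> value=28 (bin 11100); offset now 8 = byte 1 bit 0; 32 bits remain
Read 3: bits[8:11] width=3 -> value=2 (bin 010); offset now 11 = byte 1 bit 3; 29 bits remain
Read 4: bits[11:16] width=5 -> value=9 (bin 01001); offset now 16 = byte 2 bit 0; 24 bits remain
Read 5: bits[16:17] width=1 -> value=0 (bin 0); offset now 17 = byte 2 bit 1; 23 bits remain
Read 6: bits[17:22] width=5 -> value=14 (bin 01110); offset now 22 = byte 2 bit 6; 18 bits remain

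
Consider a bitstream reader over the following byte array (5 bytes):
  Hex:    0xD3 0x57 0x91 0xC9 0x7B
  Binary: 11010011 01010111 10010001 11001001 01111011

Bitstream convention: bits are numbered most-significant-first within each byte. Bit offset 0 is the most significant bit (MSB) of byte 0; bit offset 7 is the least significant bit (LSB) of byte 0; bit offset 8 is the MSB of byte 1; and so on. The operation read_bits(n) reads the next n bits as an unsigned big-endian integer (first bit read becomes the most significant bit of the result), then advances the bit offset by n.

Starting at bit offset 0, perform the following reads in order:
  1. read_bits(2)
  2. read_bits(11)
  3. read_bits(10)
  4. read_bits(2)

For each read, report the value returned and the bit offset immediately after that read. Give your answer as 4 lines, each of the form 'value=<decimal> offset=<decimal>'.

Read 1: bits[0:2] width=2 -> value=3 (bin 11); offset now 2 = byte 0 bit 2; 38 bits remain
Read 2: bits[2:13] width=11 -> value=618 (bin 01001101010); offset now 13 = byte 1 bit 5; 27 bits remain
Read 3: bits[13:23] width=10 -> value=968 (bin 1111001000); offset now 23 = byte 2 bit 7; 17 bits remain
Read 4: bits[23:25] width=2 -> value=3 (bin 11); offset now 25 = byte 3 bit 1; 15 bits remain

Answer: value=3 offset=2
value=618 offset=13
value=968 offset=23
value=3 offset=25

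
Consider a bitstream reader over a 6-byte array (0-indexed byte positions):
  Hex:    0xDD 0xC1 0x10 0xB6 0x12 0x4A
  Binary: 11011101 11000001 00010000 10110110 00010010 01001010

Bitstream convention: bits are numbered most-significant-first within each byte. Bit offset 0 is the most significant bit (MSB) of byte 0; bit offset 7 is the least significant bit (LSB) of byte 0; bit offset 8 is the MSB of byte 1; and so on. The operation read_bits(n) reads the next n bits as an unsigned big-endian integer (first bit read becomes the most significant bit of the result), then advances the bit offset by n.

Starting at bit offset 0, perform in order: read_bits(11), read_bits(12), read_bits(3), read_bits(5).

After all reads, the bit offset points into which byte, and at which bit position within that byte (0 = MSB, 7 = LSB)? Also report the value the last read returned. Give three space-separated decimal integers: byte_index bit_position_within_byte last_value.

Answer: 3 7 27

Derivation:
Read 1: bits[0:11] width=11 -> value=1774 (bin 11011101110); offset now 11 = byte 1 bit 3; 37 bits remain
Read 2: bits[11:23] width=12 -> value=136 (bin 000010001000); offset now 23 = byte 2 bit 7; 25 bits remain
Read 3: bits[23:26] width=3 -> value=2 (bin 010); offset now 26 = byte 3 bit 2; 22 bits remain
Read 4: bits[26:31] width=5 -> value=27 (bin 11011); offset now 31 = byte 3 bit 7; 17 bits remain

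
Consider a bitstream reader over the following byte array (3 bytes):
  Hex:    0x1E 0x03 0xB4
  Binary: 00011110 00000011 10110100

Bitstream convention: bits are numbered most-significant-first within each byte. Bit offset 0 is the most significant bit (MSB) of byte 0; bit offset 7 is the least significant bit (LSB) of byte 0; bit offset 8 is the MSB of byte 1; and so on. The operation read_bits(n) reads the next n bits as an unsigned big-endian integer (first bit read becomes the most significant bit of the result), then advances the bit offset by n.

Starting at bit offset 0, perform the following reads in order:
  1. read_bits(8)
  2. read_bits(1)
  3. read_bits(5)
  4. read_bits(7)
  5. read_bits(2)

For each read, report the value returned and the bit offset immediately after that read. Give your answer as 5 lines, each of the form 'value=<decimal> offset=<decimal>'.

Read 1: bits[0:8] width=8 -> value=30 (bin 00011110); offset now 8 = byte 1 bit 0; 16 bits remain
Read 2: bits[8:9] width=1 -> value=0 (bin 0); offset now 9 = byte 1 bit 1; 15 bits remain
Read 3: bits[9:14] width=5 -> value=0 (bin 00000); offset now 14 = byte 1 bit 6; 10 bits remain
Read 4: bits[14:21] width=7 -> value=118 (bin 1110110); offset now 21 = byte 2 bit 5; 3 bits remain
Read 5: bits[21:23] width=2 -> value=2 (bin 10); offset now 23 = byte 2 bit 7; 1 bits remain

Answer: value=30 offset=8
value=0 offset=9
value=0 offset=14
value=118 offset=21
value=2 offset=23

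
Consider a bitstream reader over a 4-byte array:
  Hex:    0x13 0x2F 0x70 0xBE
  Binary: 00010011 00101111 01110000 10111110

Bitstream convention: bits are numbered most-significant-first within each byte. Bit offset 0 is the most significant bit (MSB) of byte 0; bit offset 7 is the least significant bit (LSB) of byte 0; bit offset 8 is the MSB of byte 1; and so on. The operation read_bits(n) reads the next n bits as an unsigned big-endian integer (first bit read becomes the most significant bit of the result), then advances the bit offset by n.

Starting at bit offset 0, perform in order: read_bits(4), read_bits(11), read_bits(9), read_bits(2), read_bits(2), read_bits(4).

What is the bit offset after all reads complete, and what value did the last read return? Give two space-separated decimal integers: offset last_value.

Answer: 32 14

Derivation:
Read 1: bits[0:4] width=4 -> value=1 (bin 0001); offset now 4 = byte 0 bit 4; 28 bits remain
Read 2: bits[4:15] width=11 -> value=407 (bin 00110010111); offset now 15 = byte 1 bit 7; 17 bits remain
Read 3: bits[15:24] width=9 -> value=368 (bin 101110000); offset now 24 = byte 3 bit 0; 8 bits remain
Read 4: bits[24:26] width=2 -> value=2 (bin 10); offset now 26 = byte 3 bit 2; 6 bits remain
Read 5: bits[26:28] width=2 -> value=3 (bin 11); offset now 28 = byte 3 bit 4; 4 bits remain
Read 6: bits[28:32] width=4 -> value=14 (bin 1110); offset now 32 = byte 4 bit 0; 0 bits remain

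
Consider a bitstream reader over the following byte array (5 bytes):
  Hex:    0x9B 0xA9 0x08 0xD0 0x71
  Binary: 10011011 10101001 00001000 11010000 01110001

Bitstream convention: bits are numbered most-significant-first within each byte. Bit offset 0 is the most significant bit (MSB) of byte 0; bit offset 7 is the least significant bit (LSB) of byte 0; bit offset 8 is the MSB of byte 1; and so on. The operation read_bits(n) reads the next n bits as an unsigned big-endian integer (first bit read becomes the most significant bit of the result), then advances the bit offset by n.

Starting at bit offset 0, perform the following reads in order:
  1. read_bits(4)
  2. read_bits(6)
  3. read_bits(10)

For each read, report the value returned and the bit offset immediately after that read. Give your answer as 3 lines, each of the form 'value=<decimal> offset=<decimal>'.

Answer: value=9 offset=4
value=46 offset=10
value=656 offset=20

Derivation:
Read 1: bits[0:4] width=4 -> value=9 (bin 1001); offset now 4 = byte 0 bit 4; 36 bits remain
Read 2: bits[4:10] width=6 -> value=46 (bin 101110); offset now 10 = byte 1 bit 2; 30 bits remain
Read 3: bits[10:20] width=10 -> value=656 (bin 1010010000); offset now 20 = byte 2 bit 4; 20 bits remain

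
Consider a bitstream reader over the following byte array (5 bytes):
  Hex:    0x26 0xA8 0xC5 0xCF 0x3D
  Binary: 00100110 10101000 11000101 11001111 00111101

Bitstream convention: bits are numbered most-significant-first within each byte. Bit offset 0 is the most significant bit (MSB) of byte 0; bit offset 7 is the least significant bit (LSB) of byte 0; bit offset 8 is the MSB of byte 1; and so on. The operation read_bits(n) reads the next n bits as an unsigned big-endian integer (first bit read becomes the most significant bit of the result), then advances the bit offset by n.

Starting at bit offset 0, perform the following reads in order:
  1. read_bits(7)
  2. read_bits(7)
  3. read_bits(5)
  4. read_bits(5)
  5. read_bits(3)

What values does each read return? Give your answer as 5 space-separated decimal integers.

Read 1: bits[0:7] width=7 -> value=19 (bin 0010011); offset now 7 = byte 0 bit 7; 33 bits remain
Read 2: bits[7:14] width=7 -> value=42 (bin 0101010); offset now 14 = byte 1 bit 6; 26 bits remain
Read 3: bits[14:19] width=5 -> value=6 (bin 00110); offset now 19 = byte 2 bit 3; 21 bits remain
Read 4: bits[19:24] width=5 -> value=5 (bin 00101); offset now 24 = byte 3 bit 0; 16 bits remain
Read 5: bits[24:27] width=3 -> value=6 (bin 110); offset now 27 = byte 3 bit 3; 13 bits remain

Answer: 19 42 6 5 6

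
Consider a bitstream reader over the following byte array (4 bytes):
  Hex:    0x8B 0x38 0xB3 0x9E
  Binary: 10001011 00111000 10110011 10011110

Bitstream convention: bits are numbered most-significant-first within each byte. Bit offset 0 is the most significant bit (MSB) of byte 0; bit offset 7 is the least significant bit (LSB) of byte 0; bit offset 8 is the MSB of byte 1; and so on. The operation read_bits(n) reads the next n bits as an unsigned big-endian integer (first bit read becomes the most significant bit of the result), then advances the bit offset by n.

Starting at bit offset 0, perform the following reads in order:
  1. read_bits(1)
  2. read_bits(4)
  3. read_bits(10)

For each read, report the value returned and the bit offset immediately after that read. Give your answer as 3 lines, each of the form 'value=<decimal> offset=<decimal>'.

Answer: value=1 offset=1
value=1 offset=5
value=412 offset=15

Derivation:
Read 1: bits[0:1] width=1 -> value=1 (bin 1); offset now 1 = byte 0 bit 1; 31 bits remain
Read 2: bits[1:5] width=4 -> value=1 (bin 0001); offset now 5 = byte 0 bit 5; 27 bits remain
Read 3: bits[5:15] width=10 -> value=412 (bin 0110011100); offset now 15 = byte 1 bit 7; 17 bits remain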